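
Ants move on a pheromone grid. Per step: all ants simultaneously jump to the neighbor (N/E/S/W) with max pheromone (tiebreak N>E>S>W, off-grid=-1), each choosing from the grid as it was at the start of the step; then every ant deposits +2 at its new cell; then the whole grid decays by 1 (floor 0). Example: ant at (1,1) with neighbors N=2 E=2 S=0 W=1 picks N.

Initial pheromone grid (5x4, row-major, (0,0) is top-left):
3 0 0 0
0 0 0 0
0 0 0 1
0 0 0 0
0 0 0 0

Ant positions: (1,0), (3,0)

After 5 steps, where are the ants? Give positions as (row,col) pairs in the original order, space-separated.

Step 1: ant0:(1,0)->N->(0,0) | ant1:(3,0)->N->(2,0)
  grid max=4 at (0,0)
Step 2: ant0:(0,0)->E->(0,1) | ant1:(2,0)->N->(1,0)
  grid max=3 at (0,0)
Step 3: ant0:(0,1)->W->(0,0) | ant1:(1,0)->N->(0,0)
  grid max=6 at (0,0)
Step 4: ant0:(0,0)->E->(0,1) | ant1:(0,0)->E->(0,1)
  grid max=5 at (0,0)
Step 5: ant0:(0,1)->W->(0,0) | ant1:(0,1)->W->(0,0)
  grid max=8 at (0,0)

(0,0) (0,0)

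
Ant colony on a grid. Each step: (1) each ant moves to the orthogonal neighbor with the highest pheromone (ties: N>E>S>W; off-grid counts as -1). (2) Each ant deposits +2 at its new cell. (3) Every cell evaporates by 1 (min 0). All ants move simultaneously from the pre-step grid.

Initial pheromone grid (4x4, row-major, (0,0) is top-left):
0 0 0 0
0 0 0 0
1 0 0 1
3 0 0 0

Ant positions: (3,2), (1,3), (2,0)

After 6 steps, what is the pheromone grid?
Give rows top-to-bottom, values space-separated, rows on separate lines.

After step 1: ants at (2,2),(2,3),(3,0)
  0 0 0 0
  0 0 0 0
  0 0 1 2
  4 0 0 0
After step 2: ants at (2,3),(2,2),(2,0)
  0 0 0 0
  0 0 0 0
  1 0 2 3
  3 0 0 0
After step 3: ants at (2,2),(2,3),(3,0)
  0 0 0 0
  0 0 0 0
  0 0 3 4
  4 0 0 0
After step 4: ants at (2,3),(2,2),(2,0)
  0 0 0 0
  0 0 0 0
  1 0 4 5
  3 0 0 0
After step 5: ants at (2,2),(2,3),(3,0)
  0 0 0 0
  0 0 0 0
  0 0 5 6
  4 0 0 0
After step 6: ants at (2,3),(2,2),(2,0)
  0 0 0 0
  0 0 0 0
  1 0 6 7
  3 0 0 0

0 0 0 0
0 0 0 0
1 0 6 7
3 0 0 0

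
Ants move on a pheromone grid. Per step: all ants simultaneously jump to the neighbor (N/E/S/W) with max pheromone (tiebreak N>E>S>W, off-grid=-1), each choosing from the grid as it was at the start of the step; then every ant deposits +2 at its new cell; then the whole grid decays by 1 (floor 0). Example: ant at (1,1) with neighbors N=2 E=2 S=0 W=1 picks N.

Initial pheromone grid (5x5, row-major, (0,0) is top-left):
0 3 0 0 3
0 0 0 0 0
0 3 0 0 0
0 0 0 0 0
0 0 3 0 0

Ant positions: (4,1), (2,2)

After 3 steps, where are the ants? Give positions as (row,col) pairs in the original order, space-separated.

Step 1: ant0:(4,1)->E->(4,2) | ant1:(2,2)->W->(2,1)
  grid max=4 at (2,1)
Step 2: ant0:(4,2)->N->(3,2) | ant1:(2,1)->N->(1,1)
  grid max=3 at (2,1)
Step 3: ant0:(3,2)->S->(4,2) | ant1:(1,1)->S->(2,1)
  grid max=4 at (2,1)

(4,2) (2,1)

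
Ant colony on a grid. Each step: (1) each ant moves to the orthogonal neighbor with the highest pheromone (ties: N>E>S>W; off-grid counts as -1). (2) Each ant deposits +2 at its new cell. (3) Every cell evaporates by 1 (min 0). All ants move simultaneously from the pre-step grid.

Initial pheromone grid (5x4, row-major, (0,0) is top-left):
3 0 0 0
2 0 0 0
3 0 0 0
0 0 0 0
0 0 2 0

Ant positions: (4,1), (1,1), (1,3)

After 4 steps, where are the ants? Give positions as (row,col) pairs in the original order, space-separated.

Step 1: ant0:(4,1)->E->(4,2) | ant1:(1,1)->W->(1,0) | ant2:(1,3)->N->(0,3)
  grid max=3 at (1,0)
Step 2: ant0:(4,2)->N->(3,2) | ant1:(1,0)->N->(0,0) | ant2:(0,3)->S->(1,3)
  grid max=3 at (0,0)
Step 3: ant0:(3,2)->S->(4,2) | ant1:(0,0)->S->(1,0) | ant2:(1,3)->N->(0,3)
  grid max=3 at (1,0)
Step 4: ant0:(4,2)->N->(3,2) | ant1:(1,0)->N->(0,0) | ant2:(0,3)->S->(1,3)
  grid max=3 at (0,0)

(3,2) (0,0) (1,3)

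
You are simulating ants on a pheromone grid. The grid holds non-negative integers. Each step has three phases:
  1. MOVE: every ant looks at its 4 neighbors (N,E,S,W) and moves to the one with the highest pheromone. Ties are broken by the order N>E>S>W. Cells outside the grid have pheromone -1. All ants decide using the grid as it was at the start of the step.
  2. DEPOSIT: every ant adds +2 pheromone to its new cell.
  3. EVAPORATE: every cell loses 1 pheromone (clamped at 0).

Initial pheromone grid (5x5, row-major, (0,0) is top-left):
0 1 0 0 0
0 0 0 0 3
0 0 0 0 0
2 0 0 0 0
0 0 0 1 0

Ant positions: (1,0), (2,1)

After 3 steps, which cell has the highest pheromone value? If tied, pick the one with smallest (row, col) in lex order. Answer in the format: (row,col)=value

Answer: (0,2)=3

Derivation:
Step 1: ant0:(1,0)->N->(0,0) | ant1:(2,1)->N->(1,1)
  grid max=2 at (1,4)
Step 2: ant0:(0,0)->E->(0,1) | ant1:(1,1)->N->(0,1)
  grid max=3 at (0,1)
Step 3: ant0:(0,1)->E->(0,2) | ant1:(0,1)->E->(0,2)
  grid max=3 at (0,2)
Final grid:
  0 2 3 0 0
  0 0 0 0 0
  0 0 0 0 0
  0 0 0 0 0
  0 0 0 0 0
Max pheromone 3 at (0,2)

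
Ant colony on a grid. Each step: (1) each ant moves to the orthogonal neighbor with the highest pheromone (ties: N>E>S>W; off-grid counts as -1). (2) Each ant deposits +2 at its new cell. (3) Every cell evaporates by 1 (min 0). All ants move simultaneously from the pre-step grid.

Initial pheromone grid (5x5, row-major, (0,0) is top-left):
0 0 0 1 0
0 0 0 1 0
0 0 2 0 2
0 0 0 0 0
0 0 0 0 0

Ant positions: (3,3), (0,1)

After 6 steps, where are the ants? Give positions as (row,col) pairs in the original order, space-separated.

Step 1: ant0:(3,3)->N->(2,3) | ant1:(0,1)->E->(0,2)
  grid max=1 at (0,2)
Step 2: ant0:(2,3)->E->(2,4) | ant1:(0,2)->E->(0,3)
  grid max=2 at (2,4)
Step 3: ant0:(2,4)->N->(1,4) | ant1:(0,3)->E->(0,4)
  grid max=1 at (0,4)
Step 4: ant0:(1,4)->N->(0,4) | ant1:(0,4)->S->(1,4)
  grid max=2 at (0,4)
Step 5: ant0:(0,4)->S->(1,4) | ant1:(1,4)->N->(0,4)
  grid max=3 at (0,4)
Step 6: ant0:(1,4)->N->(0,4) | ant1:(0,4)->S->(1,4)
  grid max=4 at (0,4)

(0,4) (1,4)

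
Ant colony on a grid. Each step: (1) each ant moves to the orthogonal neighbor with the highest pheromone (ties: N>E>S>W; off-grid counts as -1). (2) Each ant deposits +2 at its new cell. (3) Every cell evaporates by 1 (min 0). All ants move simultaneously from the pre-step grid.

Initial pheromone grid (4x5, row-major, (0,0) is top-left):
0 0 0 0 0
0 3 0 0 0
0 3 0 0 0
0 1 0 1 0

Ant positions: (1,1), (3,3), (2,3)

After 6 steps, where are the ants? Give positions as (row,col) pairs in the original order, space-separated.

Step 1: ant0:(1,1)->S->(2,1) | ant1:(3,3)->N->(2,3) | ant2:(2,3)->S->(3,3)
  grid max=4 at (2,1)
Step 2: ant0:(2,1)->N->(1,1) | ant1:(2,3)->S->(3,3) | ant2:(3,3)->N->(2,3)
  grid max=3 at (1,1)
Step 3: ant0:(1,1)->S->(2,1) | ant1:(3,3)->N->(2,3) | ant2:(2,3)->S->(3,3)
  grid max=4 at (2,1)
Step 4: ant0:(2,1)->N->(1,1) | ant1:(2,3)->S->(3,3) | ant2:(3,3)->N->(2,3)
  grid max=5 at (3,3)
Step 5: ant0:(1,1)->S->(2,1) | ant1:(3,3)->N->(2,3) | ant2:(2,3)->S->(3,3)
  grid max=6 at (3,3)
Step 6: ant0:(2,1)->N->(1,1) | ant1:(2,3)->S->(3,3) | ant2:(3,3)->N->(2,3)
  grid max=7 at (3,3)

(1,1) (3,3) (2,3)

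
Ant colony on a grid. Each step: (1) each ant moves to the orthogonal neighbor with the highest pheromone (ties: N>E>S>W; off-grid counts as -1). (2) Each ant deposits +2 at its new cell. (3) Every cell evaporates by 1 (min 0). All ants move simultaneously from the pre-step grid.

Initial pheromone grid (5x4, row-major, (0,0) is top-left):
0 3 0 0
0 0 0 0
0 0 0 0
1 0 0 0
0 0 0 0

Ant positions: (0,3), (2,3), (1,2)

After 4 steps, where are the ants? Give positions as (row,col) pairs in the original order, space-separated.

Step 1: ant0:(0,3)->S->(1,3) | ant1:(2,3)->N->(1,3) | ant2:(1,2)->N->(0,2)
  grid max=3 at (1,3)
Step 2: ant0:(1,3)->N->(0,3) | ant1:(1,3)->N->(0,3) | ant2:(0,2)->W->(0,1)
  grid max=3 at (0,1)
Step 3: ant0:(0,3)->S->(1,3) | ant1:(0,3)->S->(1,3) | ant2:(0,1)->E->(0,2)
  grid max=5 at (1,3)
Step 4: ant0:(1,3)->N->(0,3) | ant1:(1,3)->N->(0,3) | ant2:(0,2)->E->(0,3)
  grid max=7 at (0,3)

(0,3) (0,3) (0,3)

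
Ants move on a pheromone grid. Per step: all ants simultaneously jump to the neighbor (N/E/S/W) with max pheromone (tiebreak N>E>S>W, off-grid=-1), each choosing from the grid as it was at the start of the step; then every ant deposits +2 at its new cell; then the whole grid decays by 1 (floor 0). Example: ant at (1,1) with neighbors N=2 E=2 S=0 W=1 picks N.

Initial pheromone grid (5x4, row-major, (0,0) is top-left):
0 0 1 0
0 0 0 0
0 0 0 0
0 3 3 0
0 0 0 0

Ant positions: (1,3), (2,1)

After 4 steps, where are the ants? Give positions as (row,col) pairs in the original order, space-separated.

Step 1: ant0:(1,3)->N->(0,3) | ant1:(2,1)->S->(3,1)
  grid max=4 at (3,1)
Step 2: ant0:(0,3)->S->(1,3) | ant1:(3,1)->E->(3,2)
  grid max=3 at (3,1)
Step 3: ant0:(1,3)->N->(0,3) | ant1:(3,2)->W->(3,1)
  grid max=4 at (3,1)
Step 4: ant0:(0,3)->S->(1,3) | ant1:(3,1)->E->(3,2)
  grid max=3 at (3,1)

(1,3) (3,2)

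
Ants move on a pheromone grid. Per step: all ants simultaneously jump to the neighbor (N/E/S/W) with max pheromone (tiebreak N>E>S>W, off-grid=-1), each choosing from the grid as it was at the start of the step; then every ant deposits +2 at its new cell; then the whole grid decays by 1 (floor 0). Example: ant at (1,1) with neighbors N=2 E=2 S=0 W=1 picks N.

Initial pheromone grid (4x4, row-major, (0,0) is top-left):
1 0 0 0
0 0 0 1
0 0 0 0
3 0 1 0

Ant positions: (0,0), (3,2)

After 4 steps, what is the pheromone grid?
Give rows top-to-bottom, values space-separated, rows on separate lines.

After step 1: ants at (0,1),(2,2)
  0 1 0 0
  0 0 0 0
  0 0 1 0
  2 0 0 0
After step 2: ants at (0,2),(1,2)
  0 0 1 0
  0 0 1 0
  0 0 0 0
  1 0 0 0
After step 3: ants at (1,2),(0,2)
  0 0 2 0
  0 0 2 0
  0 0 0 0
  0 0 0 0
After step 4: ants at (0,2),(1,2)
  0 0 3 0
  0 0 3 0
  0 0 0 0
  0 0 0 0

0 0 3 0
0 0 3 0
0 0 0 0
0 0 0 0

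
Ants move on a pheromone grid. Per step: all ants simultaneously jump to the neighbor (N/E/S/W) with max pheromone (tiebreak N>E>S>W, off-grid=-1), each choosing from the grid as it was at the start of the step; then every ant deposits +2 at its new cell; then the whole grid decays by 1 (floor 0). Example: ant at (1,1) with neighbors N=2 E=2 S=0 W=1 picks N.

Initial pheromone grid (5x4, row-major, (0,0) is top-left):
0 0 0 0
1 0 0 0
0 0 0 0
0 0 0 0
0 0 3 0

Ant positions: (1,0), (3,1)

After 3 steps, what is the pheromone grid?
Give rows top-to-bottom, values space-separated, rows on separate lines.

After step 1: ants at (0,0),(2,1)
  1 0 0 0
  0 0 0 0
  0 1 0 0
  0 0 0 0
  0 0 2 0
After step 2: ants at (0,1),(1,1)
  0 1 0 0
  0 1 0 0
  0 0 0 0
  0 0 0 0
  0 0 1 0
After step 3: ants at (1,1),(0,1)
  0 2 0 0
  0 2 0 0
  0 0 0 0
  0 0 0 0
  0 0 0 0

0 2 0 0
0 2 0 0
0 0 0 0
0 0 0 0
0 0 0 0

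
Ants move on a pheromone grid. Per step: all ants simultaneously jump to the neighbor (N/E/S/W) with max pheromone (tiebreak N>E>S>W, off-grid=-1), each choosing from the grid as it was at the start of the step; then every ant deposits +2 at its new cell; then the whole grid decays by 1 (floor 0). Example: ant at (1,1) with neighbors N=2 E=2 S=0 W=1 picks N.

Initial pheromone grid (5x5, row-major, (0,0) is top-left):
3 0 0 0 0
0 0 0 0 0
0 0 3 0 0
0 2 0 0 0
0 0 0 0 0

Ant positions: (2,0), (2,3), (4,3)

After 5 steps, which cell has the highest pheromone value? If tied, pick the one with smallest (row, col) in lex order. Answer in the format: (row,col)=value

Answer: (2,2)=8

Derivation:
Step 1: ant0:(2,0)->N->(1,0) | ant1:(2,3)->W->(2,2) | ant2:(4,3)->N->(3,3)
  grid max=4 at (2,2)
Step 2: ant0:(1,0)->N->(0,0) | ant1:(2,2)->N->(1,2) | ant2:(3,3)->N->(2,3)
  grid max=3 at (0,0)
Step 3: ant0:(0,0)->E->(0,1) | ant1:(1,2)->S->(2,2) | ant2:(2,3)->W->(2,2)
  grid max=6 at (2,2)
Step 4: ant0:(0,1)->W->(0,0) | ant1:(2,2)->N->(1,2) | ant2:(2,2)->N->(1,2)
  grid max=5 at (2,2)
Step 5: ant0:(0,0)->E->(0,1) | ant1:(1,2)->S->(2,2) | ant2:(1,2)->S->(2,2)
  grid max=8 at (2,2)
Final grid:
  2 1 0 0 0
  0 0 2 0 0
  0 0 8 0 0
  0 0 0 0 0
  0 0 0 0 0
Max pheromone 8 at (2,2)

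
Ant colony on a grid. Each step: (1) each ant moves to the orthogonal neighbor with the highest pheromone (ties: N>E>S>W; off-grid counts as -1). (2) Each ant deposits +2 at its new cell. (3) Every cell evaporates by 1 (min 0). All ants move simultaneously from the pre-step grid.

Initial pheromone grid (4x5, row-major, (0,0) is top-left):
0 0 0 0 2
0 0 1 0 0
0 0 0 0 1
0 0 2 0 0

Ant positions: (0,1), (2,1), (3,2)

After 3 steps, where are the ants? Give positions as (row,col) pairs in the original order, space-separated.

Step 1: ant0:(0,1)->E->(0,2) | ant1:(2,1)->N->(1,1) | ant2:(3,2)->N->(2,2)
  grid max=1 at (0,2)
Step 2: ant0:(0,2)->E->(0,3) | ant1:(1,1)->N->(0,1) | ant2:(2,2)->S->(3,2)
  grid max=2 at (3,2)
Step 3: ant0:(0,3)->E->(0,4) | ant1:(0,1)->E->(0,2) | ant2:(3,2)->N->(2,2)
  grid max=1 at (0,2)

(0,4) (0,2) (2,2)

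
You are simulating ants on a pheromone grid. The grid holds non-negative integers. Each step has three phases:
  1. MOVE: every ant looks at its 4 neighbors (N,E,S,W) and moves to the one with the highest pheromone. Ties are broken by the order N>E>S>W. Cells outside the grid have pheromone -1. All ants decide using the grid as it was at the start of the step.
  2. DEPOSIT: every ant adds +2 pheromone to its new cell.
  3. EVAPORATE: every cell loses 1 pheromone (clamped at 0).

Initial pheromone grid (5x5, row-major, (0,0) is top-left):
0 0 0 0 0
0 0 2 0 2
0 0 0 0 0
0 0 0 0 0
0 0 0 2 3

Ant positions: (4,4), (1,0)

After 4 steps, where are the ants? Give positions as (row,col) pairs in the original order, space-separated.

Step 1: ant0:(4,4)->W->(4,3) | ant1:(1,0)->N->(0,0)
  grid max=3 at (4,3)
Step 2: ant0:(4,3)->E->(4,4) | ant1:(0,0)->E->(0,1)
  grid max=3 at (4,4)
Step 3: ant0:(4,4)->W->(4,3) | ant1:(0,1)->E->(0,2)
  grid max=3 at (4,3)
Step 4: ant0:(4,3)->E->(4,4) | ant1:(0,2)->E->(0,3)
  grid max=3 at (4,4)

(4,4) (0,3)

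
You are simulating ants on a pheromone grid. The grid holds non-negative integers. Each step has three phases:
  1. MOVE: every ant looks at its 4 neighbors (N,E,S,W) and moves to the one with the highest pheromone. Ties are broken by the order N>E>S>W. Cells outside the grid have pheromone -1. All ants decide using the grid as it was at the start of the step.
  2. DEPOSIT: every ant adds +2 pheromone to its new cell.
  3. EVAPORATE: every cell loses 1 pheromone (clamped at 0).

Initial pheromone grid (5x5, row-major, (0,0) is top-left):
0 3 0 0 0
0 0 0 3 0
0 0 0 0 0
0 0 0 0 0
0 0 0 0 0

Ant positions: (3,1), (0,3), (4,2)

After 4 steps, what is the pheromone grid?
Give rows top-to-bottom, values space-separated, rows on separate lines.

After step 1: ants at (2,1),(1,3),(3,2)
  0 2 0 0 0
  0 0 0 4 0
  0 1 0 0 0
  0 0 1 0 0
  0 0 0 0 0
After step 2: ants at (1,1),(0,3),(2,2)
  0 1 0 1 0
  0 1 0 3 0
  0 0 1 0 0
  0 0 0 0 0
  0 0 0 0 0
After step 3: ants at (0,1),(1,3),(1,2)
  0 2 0 0 0
  0 0 1 4 0
  0 0 0 0 0
  0 0 0 0 0
  0 0 0 0 0
After step 4: ants at (0,2),(1,2),(1,3)
  0 1 1 0 0
  0 0 2 5 0
  0 0 0 0 0
  0 0 0 0 0
  0 0 0 0 0

0 1 1 0 0
0 0 2 5 0
0 0 0 0 0
0 0 0 0 0
0 0 0 0 0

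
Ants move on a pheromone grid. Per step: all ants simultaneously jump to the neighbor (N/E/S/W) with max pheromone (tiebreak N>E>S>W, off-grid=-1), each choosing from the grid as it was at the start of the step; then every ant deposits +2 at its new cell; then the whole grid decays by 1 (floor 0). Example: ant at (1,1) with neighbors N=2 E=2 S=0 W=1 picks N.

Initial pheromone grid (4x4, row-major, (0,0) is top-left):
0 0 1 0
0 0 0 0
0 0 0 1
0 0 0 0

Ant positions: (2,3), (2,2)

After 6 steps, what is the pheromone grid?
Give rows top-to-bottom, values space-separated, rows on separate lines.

After step 1: ants at (1,3),(2,3)
  0 0 0 0
  0 0 0 1
  0 0 0 2
  0 0 0 0
After step 2: ants at (2,3),(1,3)
  0 0 0 0
  0 0 0 2
  0 0 0 3
  0 0 0 0
After step 3: ants at (1,3),(2,3)
  0 0 0 0
  0 0 0 3
  0 0 0 4
  0 0 0 0
After step 4: ants at (2,3),(1,3)
  0 0 0 0
  0 0 0 4
  0 0 0 5
  0 0 0 0
After step 5: ants at (1,3),(2,3)
  0 0 0 0
  0 0 0 5
  0 0 0 6
  0 0 0 0
After step 6: ants at (2,3),(1,3)
  0 0 0 0
  0 0 0 6
  0 0 0 7
  0 0 0 0

0 0 0 0
0 0 0 6
0 0 0 7
0 0 0 0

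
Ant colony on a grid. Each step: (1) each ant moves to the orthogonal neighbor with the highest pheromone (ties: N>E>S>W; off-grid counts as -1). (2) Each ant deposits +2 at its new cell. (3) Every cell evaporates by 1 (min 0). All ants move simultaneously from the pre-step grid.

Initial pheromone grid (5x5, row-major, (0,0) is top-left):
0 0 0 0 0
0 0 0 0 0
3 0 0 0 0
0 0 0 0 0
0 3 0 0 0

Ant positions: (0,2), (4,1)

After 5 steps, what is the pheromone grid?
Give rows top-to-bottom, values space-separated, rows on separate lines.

After step 1: ants at (0,3),(3,1)
  0 0 0 1 0
  0 0 0 0 0
  2 0 0 0 0
  0 1 0 0 0
  0 2 0 0 0
After step 2: ants at (0,4),(4,1)
  0 0 0 0 1
  0 0 0 0 0
  1 0 0 0 0
  0 0 0 0 0
  0 3 0 0 0
After step 3: ants at (1,4),(3,1)
  0 0 0 0 0
  0 0 0 0 1
  0 0 0 0 0
  0 1 0 0 0
  0 2 0 0 0
After step 4: ants at (0,4),(4,1)
  0 0 0 0 1
  0 0 0 0 0
  0 0 0 0 0
  0 0 0 0 0
  0 3 0 0 0
After step 5: ants at (1,4),(3,1)
  0 0 0 0 0
  0 0 0 0 1
  0 0 0 0 0
  0 1 0 0 0
  0 2 0 0 0

0 0 0 0 0
0 0 0 0 1
0 0 0 0 0
0 1 0 0 0
0 2 0 0 0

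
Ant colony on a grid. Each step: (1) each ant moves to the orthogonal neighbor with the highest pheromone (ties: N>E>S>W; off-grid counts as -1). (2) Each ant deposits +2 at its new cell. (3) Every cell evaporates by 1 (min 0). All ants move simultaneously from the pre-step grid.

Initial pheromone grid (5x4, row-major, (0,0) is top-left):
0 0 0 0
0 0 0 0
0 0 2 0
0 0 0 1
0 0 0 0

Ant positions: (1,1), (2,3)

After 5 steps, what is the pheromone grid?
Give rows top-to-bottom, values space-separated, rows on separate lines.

After step 1: ants at (0,1),(2,2)
  0 1 0 0
  0 0 0 0
  0 0 3 0
  0 0 0 0
  0 0 0 0
After step 2: ants at (0,2),(1,2)
  0 0 1 0
  0 0 1 0
  0 0 2 0
  0 0 0 0
  0 0 0 0
After step 3: ants at (1,2),(2,2)
  0 0 0 0
  0 0 2 0
  0 0 3 0
  0 0 0 0
  0 0 0 0
After step 4: ants at (2,2),(1,2)
  0 0 0 0
  0 0 3 0
  0 0 4 0
  0 0 0 0
  0 0 0 0
After step 5: ants at (1,2),(2,2)
  0 0 0 0
  0 0 4 0
  0 0 5 0
  0 0 0 0
  0 0 0 0

0 0 0 0
0 0 4 0
0 0 5 0
0 0 0 0
0 0 0 0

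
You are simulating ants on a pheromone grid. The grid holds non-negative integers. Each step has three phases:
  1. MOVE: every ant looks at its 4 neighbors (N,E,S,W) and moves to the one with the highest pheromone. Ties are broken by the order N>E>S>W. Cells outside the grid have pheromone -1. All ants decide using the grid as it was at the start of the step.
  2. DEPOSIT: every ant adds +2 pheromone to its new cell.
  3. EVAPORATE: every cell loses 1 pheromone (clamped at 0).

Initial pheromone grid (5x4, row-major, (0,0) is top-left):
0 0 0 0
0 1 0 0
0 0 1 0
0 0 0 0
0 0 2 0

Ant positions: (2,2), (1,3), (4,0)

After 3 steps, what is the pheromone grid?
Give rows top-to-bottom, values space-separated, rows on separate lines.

After step 1: ants at (1,2),(0,3),(3,0)
  0 0 0 1
  0 0 1 0
  0 0 0 0
  1 0 0 0
  0 0 1 0
After step 2: ants at (0,2),(1,3),(2,0)
  0 0 1 0
  0 0 0 1
  1 0 0 0
  0 0 0 0
  0 0 0 0
After step 3: ants at (0,3),(0,3),(1,0)
  0 0 0 3
  1 0 0 0
  0 0 0 0
  0 0 0 0
  0 0 0 0

0 0 0 3
1 0 0 0
0 0 0 0
0 0 0 0
0 0 0 0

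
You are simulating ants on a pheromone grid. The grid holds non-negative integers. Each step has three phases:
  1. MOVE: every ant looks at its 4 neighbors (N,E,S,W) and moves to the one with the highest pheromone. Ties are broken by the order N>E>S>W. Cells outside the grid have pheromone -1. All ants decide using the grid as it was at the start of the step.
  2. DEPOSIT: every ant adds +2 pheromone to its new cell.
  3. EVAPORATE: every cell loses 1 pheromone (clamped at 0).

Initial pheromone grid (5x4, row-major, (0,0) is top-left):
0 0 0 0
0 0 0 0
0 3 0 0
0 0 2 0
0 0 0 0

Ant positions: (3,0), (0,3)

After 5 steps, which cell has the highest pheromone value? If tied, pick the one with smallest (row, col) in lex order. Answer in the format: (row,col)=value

Step 1: ant0:(3,0)->N->(2,0) | ant1:(0,3)->S->(1,3)
  grid max=2 at (2,1)
Step 2: ant0:(2,0)->E->(2,1) | ant1:(1,3)->N->(0,3)
  grid max=3 at (2,1)
Step 3: ant0:(2,1)->N->(1,1) | ant1:(0,3)->S->(1,3)
  grid max=2 at (2,1)
Step 4: ant0:(1,1)->S->(2,1) | ant1:(1,3)->N->(0,3)
  grid max=3 at (2,1)
Step 5: ant0:(2,1)->N->(1,1) | ant1:(0,3)->S->(1,3)
  grid max=2 at (2,1)
Final grid:
  0 0 0 0
  0 1 0 1
  0 2 0 0
  0 0 0 0
  0 0 0 0
Max pheromone 2 at (2,1)

Answer: (2,1)=2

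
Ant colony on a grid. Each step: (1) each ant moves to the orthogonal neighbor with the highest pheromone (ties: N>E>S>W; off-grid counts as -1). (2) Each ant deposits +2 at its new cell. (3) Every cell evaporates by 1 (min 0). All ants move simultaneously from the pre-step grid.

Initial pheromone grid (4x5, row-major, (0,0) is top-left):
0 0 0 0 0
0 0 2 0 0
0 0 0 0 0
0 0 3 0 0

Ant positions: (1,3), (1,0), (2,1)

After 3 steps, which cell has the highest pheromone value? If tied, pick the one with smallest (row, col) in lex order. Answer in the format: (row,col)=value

Step 1: ant0:(1,3)->W->(1,2) | ant1:(1,0)->N->(0,0) | ant2:(2,1)->N->(1,1)
  grid max=3 at (1,2)
Step 2: ant0:(1,2)->W->(1,1) | ant1:(0,0)->E->(0,1) | ant2:(1,1)->E->(1,2)
  grid max=4 at (1,2)
Step 3: ant0:(1,1)->E->(1,2) | ant1:(0,1)->S->(1,1) | ant2:(1,2)->W->(1,1)
  grid max=5 at (1,1)
Final grid:
  0 0 0 0 0
  0 5 5 0 0
  0 0 0 0 0
  0 0 0 0 0
Max pheromone 5 at (1,1)

Answer: (1,1)=5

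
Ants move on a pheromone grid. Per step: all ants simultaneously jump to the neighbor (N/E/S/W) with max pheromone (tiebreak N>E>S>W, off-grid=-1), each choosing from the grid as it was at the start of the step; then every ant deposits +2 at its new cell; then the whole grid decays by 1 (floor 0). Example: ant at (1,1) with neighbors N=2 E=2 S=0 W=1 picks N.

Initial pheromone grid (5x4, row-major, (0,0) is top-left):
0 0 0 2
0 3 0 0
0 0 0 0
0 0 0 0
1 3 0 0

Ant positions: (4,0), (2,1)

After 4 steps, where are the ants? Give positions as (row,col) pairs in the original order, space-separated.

Step 1: ant0:(4,0)->E->(4,1) | ant1:(2,1)->N->(1,1)
  grid max=4 at (1,1)
Step 2: ant0:(4,1)->N->(3,1) | ant1:(1,1)->N->(0,1)
  grid max=3 at (1,1)
Step 3: ant0:(3,1)->S->(4,1) | ant1:(0,1)->S->(1,1)
  grid max=4 at (1,1)
Step 4: ant0:(4,1)->N->(3,1) | ant1:(1,1)->N->(0,1)
  grid max=3 at (1,1)

(3,1) (0,1)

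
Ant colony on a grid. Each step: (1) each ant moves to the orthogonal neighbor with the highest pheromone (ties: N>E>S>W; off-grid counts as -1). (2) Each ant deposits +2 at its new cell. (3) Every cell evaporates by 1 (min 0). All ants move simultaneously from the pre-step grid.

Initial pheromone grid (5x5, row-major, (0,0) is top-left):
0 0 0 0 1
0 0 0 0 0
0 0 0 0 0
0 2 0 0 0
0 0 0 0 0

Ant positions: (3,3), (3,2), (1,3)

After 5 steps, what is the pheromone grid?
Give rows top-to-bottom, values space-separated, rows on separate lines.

After step 1: ants at (2,3),(3,1),(0,3)
  0 0 0 1 0
  0 0 0 0 0
  0 0 0 1 0
  0 3 0 0 0
  0 0 0 0 0
After step 2: ants at (1,3),(2,1),(0,4)
  0 0 0 0 1
  0 0 0 1 0
  0 1 0 0 0
  0 2 0 0 0
  0 0 0 0 0
After step 3: ants at (0,3),(3,1),(1,4)
  0 0 0 1 0
  0 0 0 0 1
  0 0 0 0 0
  0 3 0 0 0
  0 0 0 0 0
After step 4: ants at (0,4),(2,1),(0,4)
  0 0 0 0 3
  0 0 0 0 0
  0 1 0 0 0
  0 2 0 0 0
  0 0 0 0 0
After step 5: ants at (1,4),(3,1),(1,4)
  0 0 0 0 2
  0 0 0 0 3
  0 0 0 0 0
  0 3 0 0 0
  0 0 0 0 0

0 0 0 0 2
0 0 0 0 3
0 0 0 0 0
0 3 0 0 0
0 0 0 0 0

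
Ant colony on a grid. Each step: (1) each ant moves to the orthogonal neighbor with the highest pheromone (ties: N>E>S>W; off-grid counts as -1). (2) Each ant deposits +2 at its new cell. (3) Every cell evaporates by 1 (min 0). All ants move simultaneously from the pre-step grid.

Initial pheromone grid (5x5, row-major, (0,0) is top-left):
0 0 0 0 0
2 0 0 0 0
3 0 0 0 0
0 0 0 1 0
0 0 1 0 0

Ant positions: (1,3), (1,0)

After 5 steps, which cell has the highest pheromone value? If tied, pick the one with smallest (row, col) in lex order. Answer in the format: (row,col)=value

Step 1: ant0:(1,3)->N->(0,3) | ant1:(1,0)->S->(2,0)
  grid max=4 at (2,0)
Step 2: ant0:(0,3)->E->(0,4) | ant1:(2,0)->N->(1,0)
  grid max=3 at (2,0)
Step 3: ant0:(0,4)->S->(1,4) | ant1:(1,0)->S->(2,0)
  grid max=4 at (2,0)
Step 4: ant0:(1,4)->N->(0,4) | ant1:(2,0)->N->(1,0)
  grid max=3 at (2,0)
Step 5: ant0:(0,4)->S->(1,4) | ant1:(1,0)->S->(2,0)
  grid max=4 at (2,0)
Final grid:
  0 0 0 0 0
  1 0 0 0 1
  4 0 0 0 0
  0 0 0 0 0
  0 0 0 0 0
Max pheromone 4 at (2,0)

Answer: (2,0)=4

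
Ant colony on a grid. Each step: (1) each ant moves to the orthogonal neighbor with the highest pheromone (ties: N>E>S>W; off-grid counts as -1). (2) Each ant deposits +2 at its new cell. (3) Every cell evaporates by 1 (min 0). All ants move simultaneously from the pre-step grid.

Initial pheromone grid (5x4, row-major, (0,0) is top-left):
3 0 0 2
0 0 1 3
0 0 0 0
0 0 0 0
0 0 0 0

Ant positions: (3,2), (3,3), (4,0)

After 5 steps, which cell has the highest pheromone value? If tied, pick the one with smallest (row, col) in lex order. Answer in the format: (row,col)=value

Step 1: ant0:(3,2)->N->(2,2) | ant1:(3,3)->N->(2,3) | ant2:(4,0)->N->(3,0)
  grid max=2 at (0,0)
Step 2: ant0:(2,2)->E->(2,3) | ant1:(2,3)->N->(1,3) | ant2:(3,0)->N->(2,0)
  grid max=3 at (1,3)
Step 3: ant0:(2,3)->N->(1,3) | ant1:(1,3)->S->(2,3) | ant2:(2,0)->N->(1,0)
  grid max=4 at (1,3)
Step 4: ant0:(1,3)->S->(2,3) | ant1:(2,3)->N->(1,3) | ant2:(1,0)->N->(0,0)
  grid max=5 at (1,3)
Step 5: ant0:(2,3)->N->(1,3) | ant1:(1,3)->S->(2,3) | ant2:(0,0)->E->(0,1)
  grid max=6 at (1,3)
Final grid:
  0 1 0 0
  0 0 0 6
  0 0 0 5
  0 0 0 0
  0 0 0 0
Max pheromone 6 at (1,3)

Answer: (1,3)=6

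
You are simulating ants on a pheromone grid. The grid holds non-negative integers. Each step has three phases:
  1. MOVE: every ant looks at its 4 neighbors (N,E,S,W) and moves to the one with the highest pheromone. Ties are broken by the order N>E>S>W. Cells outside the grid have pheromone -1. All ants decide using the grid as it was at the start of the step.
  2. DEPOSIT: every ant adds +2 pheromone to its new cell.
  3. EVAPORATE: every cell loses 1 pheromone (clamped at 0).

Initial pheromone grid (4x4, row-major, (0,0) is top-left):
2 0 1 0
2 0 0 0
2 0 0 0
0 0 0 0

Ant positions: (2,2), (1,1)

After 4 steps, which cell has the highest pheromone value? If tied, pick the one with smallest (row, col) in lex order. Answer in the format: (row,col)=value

Step 1: ant0:(2,2)->N->(1,2) | ant1:(1,1)->W->(1,0)
  grid max=3 at (1,0)
Step 2: ant0:(1,2)->N->(0,2) | ant1:(1,0)->N->(0,0)
  grid max=2 at (0,0)
Step 3: ant0:(0,2)->E->(0,3) | ant1:(0,0)->S->(1,0)
  grid max=3 at (1,0)
Step 4: ant0:(0,3)->S->(1,3) | ant1:(1,0)->N->(0,0)
  grid max=2 at (0,0)
Final grid:
  2 0 0 0
  2 0 0 1
  0 0 0 0
  0 0 0 0
Max pheromone 2 at (0,0)

Answer: (0,0)=2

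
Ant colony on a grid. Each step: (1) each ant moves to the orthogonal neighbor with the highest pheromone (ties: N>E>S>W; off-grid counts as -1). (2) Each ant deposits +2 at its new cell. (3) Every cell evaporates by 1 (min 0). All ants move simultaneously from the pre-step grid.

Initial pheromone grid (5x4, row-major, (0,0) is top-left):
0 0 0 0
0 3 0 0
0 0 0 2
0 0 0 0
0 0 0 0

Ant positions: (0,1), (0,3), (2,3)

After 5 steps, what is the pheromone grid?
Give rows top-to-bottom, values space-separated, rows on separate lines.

After step 1: ants at (1,1),(1,3),(1,3)
  0 0 0 0
  0 4 0 3
  0 0 0 1
  0 0 0 0
  0 0 0 0
After step 2: ants at (0,1),(2,3),(2,3)
  0 1 0 0
  0 3 0 2
  0 0 0 4
  0 0 0 0
  0 0 0 0
After step 3: ants at (1,1),(1,3),(1,3)
  0 0 0 0
  0 4 0 5
  0 0 0 3
  0 0 0 0
  0 0 0 0
After step 4: ants at (0,1),(2,3),(2,3)
  0 1 0 0
  0 3 0 4
  0 0 0 6
  0 0 0 0
  0 0 0 0
After step 5: ants at (1,1),(1,3),(1,3)
  0 0 0 0
  0 4 0 7
  0 0 0 5
  0 0 0 0
  0 0 0 0

0 0 0 0
0 4 0 7
0 0 0 5
0 0 0 0
0 0 0 0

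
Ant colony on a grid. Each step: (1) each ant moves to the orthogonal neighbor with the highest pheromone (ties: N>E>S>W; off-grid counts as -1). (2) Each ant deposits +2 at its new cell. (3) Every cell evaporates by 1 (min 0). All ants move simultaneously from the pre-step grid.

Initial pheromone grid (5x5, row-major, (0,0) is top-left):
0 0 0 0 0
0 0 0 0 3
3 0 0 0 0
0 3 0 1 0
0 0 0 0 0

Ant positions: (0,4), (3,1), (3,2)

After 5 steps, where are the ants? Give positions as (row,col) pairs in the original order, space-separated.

Step 1: ant0:(0,4)->S->(1,4) | ant1:(3,1)->N->(2,1) | ant2:(3,2)->W->(3,1)
  grid max=4 at (1,4)
Step 2: ant0:(1,4)->N->(0,4) | ant1:(2,1)->S->(3,1) | ant2:(3,1)->N->(2,1)
  grid max=5 at (3,1)
Step 3: ant0:(0,4)->S->(1,4) | ant1:(3,1)->N->(2,1) | ant2:(2,1)->S->(3,1)
  grid max=6 at (3,1)
Step 4: ant0:(1,4)->N->(0,4) | ant1:(2,1)->S->(3,1) | ant2:(3,1)->N->(2,1)
  grid max=7 at (3,1)
Step 5: ant0:(0,4)->S->(1,4) | ant1:(3,1)->N->(2,1) | ant2:(2,1)->S->(3,1)
  grid max=8 at (3,1)

(1,4) (2,1) (3,1)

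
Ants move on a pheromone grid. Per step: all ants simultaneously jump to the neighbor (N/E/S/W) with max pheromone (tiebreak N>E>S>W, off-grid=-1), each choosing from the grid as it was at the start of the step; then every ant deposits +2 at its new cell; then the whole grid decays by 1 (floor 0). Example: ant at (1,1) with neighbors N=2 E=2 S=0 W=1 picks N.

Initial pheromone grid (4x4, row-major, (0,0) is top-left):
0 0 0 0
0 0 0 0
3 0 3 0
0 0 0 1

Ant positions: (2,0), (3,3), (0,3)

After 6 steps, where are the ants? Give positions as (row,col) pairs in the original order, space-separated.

Step 1: ant0:(2,0)->N->(1,0) | ant1:(3,3)->N->(2,3) | ant2:(0,3)->S->(1,3)
  grid max=2 at (2,0)
Step 2: ant0:(1,0)->S->(2,0) | ant1:(2,3)->W->(2,2) | ant2:(1,3)->S->(2,3)
  grid max=3 at (2,0)
Step 3: ant0:(2,0)->N->(1,0) | ant1:(2,2)->E->(2,3) | ant2:(2,3)->W->(2,2)
  grid max=4 at (2,2)
Step 4: ant0:(1,0)->S->(2,0) | ant1:(2,3)->W->(2,2) | ant2:(2,2)->E->(2,3)
  grid max=5 at (2,2)
Step 5: ant0:(2,0)->N->(1,0) | ant1:(2,2)->E->(2,3) | ant2:(2,3)->W->(2,2)
  grid max=6 at (2,2)
Step 6: ant0:(1,0)->S->(2,0) | ant1:(2,3)->W->(2,2) | ant2:(2,2)->E->(2,3)
  grid max=7 at (2,2)

(2,0) (2,2) (2,3)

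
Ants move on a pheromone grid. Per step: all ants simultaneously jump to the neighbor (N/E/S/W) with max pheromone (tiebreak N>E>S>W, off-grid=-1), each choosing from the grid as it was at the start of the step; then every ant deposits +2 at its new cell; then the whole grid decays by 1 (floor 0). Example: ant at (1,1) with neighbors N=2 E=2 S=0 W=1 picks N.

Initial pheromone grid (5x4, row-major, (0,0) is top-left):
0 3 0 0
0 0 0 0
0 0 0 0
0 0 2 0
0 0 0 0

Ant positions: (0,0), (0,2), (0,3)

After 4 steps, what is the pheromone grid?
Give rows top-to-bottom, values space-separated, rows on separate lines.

After step 1: ants at (0,1),(0,1),(1,3)
  0 6 0 0
  0 0 0 1
  0 0 0 0
  0 0 1 0
  0 0 0 0
After step 2: ants at (0,2),(0,2),(0,3)
  0 5 3 1
  0 0 0 0
  0 0 0 0
  0 0 0 0
  0 0 0 0
After step 3: ants at (0,1),(0,1),(0,2)
  0 8 4 0
  0 0 0 0
  0 0 0 0
  0 0 0 0
  0 0 0 0
After step 4: ants at (0,2),(0,2),(0,1)
  0 9 7 0
  0 0 0 0
  0 0 0 0
  0 0 0 0
  0 0 0 0

0 9 7 0
0 0 0 0
0 0 0 0
0 0 0 0
0 0 0 0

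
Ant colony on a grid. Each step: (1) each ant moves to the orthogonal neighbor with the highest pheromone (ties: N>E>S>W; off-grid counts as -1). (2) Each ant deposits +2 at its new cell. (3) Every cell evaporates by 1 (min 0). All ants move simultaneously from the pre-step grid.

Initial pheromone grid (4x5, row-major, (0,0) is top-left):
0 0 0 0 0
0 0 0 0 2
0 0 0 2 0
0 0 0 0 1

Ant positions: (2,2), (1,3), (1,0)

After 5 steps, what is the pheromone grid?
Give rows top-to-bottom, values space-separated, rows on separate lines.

After step 1: ants at (2,3),(1,4),(0,0)
  1 0 0 0 0
  0 0 0 0 3
  0 0 0 3 0
  0 0 0 0 0
After step 2: ants at (1,3),(0,4),(0,1)
  0 1 0 0 1
  0 0 0 1 2
  0 0 0 2 0
  0 0 0 0 0
After step 3: ants at (1,4),(1,4),(0,2)
  0 0 1 0 0
  0 0 0 0 5
  0 0 0 1 0
  0 0 0 0 0
After step 4: ants at (0,4),(0,4),(0,3)
  0 0 0 1 3
  0 0 0 0 4
  0 0 0 0 0
  0 0 0 0 0
After step 5: ants at (1,4),(1,4),(0,4)
  0 0 0 0 4
  0 0 0 0 7
  0 0 0 0 0
  0 0 0 0 0

0 0 0 0 4
0 0 0 0 7
0 0 0 0 0
0 0 0 0 0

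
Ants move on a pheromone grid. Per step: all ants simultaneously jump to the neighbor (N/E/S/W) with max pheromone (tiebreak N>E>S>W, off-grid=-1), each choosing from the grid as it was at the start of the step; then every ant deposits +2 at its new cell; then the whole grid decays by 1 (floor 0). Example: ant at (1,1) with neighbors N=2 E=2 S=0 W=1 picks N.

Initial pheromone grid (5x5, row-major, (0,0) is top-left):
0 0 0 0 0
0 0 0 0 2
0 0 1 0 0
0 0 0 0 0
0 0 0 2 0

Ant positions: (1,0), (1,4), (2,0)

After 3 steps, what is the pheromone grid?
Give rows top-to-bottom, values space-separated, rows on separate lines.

After step 1: ants at (0,0),(0,4),(1,0)
  1 0 0 0 1
  1 0 0 0 1
  0 0 0 0 0
  0 0 0 0 0
  0 0 0 1 0
After step 2: ants at (1,0),(1,4),(0,0)
  2 0 0 0 0
  2 0 0 0 2
  0 0 0 0 0
  0 0 0 0 0
  0 0 0 0 0
After step 3: ants at (0,0),(0,4),(1,0)
  3 0 0 0 1
  3 0 0 0 1
  0 0 0 0 0
  0 0 0 0 0
  0 0 0 0 0

3 0 0 0 1
3 0 0 0 1
0 0 0 0 0
0 0 0 0 0
0 0 0 0 0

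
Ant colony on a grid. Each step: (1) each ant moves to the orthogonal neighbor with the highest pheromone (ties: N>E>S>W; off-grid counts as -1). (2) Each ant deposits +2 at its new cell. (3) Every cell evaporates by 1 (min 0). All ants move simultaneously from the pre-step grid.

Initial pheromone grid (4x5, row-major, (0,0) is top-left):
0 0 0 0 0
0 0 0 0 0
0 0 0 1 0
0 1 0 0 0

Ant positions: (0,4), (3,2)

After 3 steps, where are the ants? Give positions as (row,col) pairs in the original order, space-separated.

Step 1: ant0:(0,4)->S->(1,4) | ant1:(3,2)->W->(3,1)
  grid max=2 at (3,1)
Step 2: ant0:(1,4)->N->(0,4) | ant1:(3,1)->N->(2,1)
  grid max=1 at (0,4)
Step 3: ant0:(0,4)->S->(1,4) | ant1:(2,1)->S->(3,1)
  grid max=2 at (3,1)

(1,4) (3,1)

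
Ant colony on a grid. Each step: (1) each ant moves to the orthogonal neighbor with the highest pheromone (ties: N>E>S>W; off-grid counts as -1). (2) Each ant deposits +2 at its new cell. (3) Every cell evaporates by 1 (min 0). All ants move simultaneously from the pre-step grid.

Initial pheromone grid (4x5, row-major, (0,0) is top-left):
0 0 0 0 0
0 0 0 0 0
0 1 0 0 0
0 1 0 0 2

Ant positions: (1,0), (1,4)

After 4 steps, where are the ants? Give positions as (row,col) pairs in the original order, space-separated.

Step 1: ant0:(1,0)->N->(0,0) | ant1:(1,4)->N->(0,4)
  grid max=1 at (0,0)
Step 2: ant0:(0,0)->E->(0,1) | ant1:(0,4)->S->(1,4)
  grid max=1 at (0,1)
Step 3: ant0:(0,1)->E->(0,2) | ant1:(1,4)->N->(0,4)
  grid max=1 at (0,2)
Step 4: ant0:(0,2)->E->(0,3) | ant1:(0,4)->S->(1,4)
  grid max=1 at (0,3)

(0,3) (1,4)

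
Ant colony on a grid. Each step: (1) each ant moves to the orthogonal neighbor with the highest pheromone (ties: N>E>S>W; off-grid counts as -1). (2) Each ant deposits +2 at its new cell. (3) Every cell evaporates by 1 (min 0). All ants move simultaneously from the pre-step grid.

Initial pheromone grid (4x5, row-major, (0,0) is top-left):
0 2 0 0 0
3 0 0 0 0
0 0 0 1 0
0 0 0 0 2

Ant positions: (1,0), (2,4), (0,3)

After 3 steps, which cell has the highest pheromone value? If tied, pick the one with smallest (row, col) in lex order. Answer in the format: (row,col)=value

Answer: (3,4)=3

Derivation:
Step 1: ant0:(1,0)->N->(0,0) | ant1:(2,4)->S->(3,4) | ant2:(0,3)->E->(0,4)
  grid max=3 at (3,4)
Step 2: ant0:(0,0)->S->(1,0) | ant1:(3,4)->N->(2,4) | ant2:(0,4)->S->(1,4)
  grid max=3 at (1,0)
Step 3: ant0:(1,0)->N->(0,0) | ant1:(2,4)->S->(3,4) | ant2:(1,4)->S->(2,4)
  grid max=3 at (3,4)
Final grid:
  1 0 0 0 0
  2 0 0 0 0
  0 0 0 0 2
  0 0 0 0 3
Max pheromone 3 at (3,4)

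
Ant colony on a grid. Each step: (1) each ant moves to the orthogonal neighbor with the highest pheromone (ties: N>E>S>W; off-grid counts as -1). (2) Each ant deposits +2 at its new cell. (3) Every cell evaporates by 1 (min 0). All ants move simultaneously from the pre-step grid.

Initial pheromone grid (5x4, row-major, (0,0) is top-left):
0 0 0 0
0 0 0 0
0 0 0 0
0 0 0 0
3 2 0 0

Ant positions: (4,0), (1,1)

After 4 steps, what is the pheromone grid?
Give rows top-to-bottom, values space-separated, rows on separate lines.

After step 1: ants at (4,1),(0,1)
  0 1 0 0
  0 0 0 0
  0 0 0 0
  0 0 0 0
  2 3 0 0
After step 2: ants at (4,0),(0,2)
  0 0 1 0
  0 0 0 0
  0 0 0 0
  0 0 0 0
  3 2 0 0
After step 3: ants at (4,1),(0,3)
  0 0 0 1
  0 0 0 0
  0 0 0 0
  0 0 0 0
  2 3 0 0
After step 4: ants at (4,0),(1,3)
  0 0 0 0
  0 0 0 1
  0 0 0 0
  0 0 0 0
  3 2 0 0

0 0 0 0
0 0 0 1
0 0 0 0
0 0 0 0
3 2 0 0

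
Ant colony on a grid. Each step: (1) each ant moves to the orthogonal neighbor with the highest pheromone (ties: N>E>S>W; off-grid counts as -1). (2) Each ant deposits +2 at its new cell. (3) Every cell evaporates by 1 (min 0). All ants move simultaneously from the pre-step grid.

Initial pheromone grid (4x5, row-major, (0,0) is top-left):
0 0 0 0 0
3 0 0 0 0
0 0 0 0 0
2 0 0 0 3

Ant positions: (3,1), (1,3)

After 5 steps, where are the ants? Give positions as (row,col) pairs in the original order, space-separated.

Step 1: ant0:(3,1)->W->(3,0) | ant1:(1,3)->N->(0,3)
  grid max=3 at (3,0)
Step 2: ant0:(3,0)->N->(2,0) | ant1:(0,3)->E->(0,4)
  grid max=2 at (3,0)
Step 3: ant0:(2,0)->S->(3,0) | ant1:(0,4)->S->(1,4)
  grid max=3 at (3,0)
Step 4: ant0:(3,0)->N->(2,0) | ant1:(1,4)->N->(0,4)
  grid max=2 at (3,0)
Step 5: ant0:(2,0)->S->(3,0) | ant1:(0,4)->S->(1,4)
  grid max=3 at (3,0)

(3,0) (1,4)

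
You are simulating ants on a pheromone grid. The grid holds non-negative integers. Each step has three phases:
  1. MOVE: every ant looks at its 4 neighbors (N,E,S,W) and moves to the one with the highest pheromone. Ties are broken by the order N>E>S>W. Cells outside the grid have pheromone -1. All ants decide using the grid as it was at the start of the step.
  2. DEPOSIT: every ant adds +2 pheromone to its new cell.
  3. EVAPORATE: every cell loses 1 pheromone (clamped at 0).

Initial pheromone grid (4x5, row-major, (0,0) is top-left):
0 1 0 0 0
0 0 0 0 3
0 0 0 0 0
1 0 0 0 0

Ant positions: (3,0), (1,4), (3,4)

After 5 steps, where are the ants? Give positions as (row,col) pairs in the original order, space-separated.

Step 1: ant0:(3,0)->N->(2,0) | ant1:(1,4)->N->(0,4) | ant2:(3,4)->N->(2,4)
  grid max=2 at (1,4)
Step 2: ant0:(2,0)->N->(1,0) | ant1:(0,4)->S->(1,4) | ant2:(2,4)->N->(1,4)
  grid max=5 at (1,4)
Step 3: ant0:(1,0)->N->(0,0) | ant1:(1,4)->N->(0,4) | ant2:(1,4)->N->(0,4)
  grid max=4 at (1,4)
Step 4: ant0:(0,0)->E->(0,1) | ant1:(0,4)->S->(1,4) | ant2:(0,4)->S->(1,4)
  grid max=7 at (1,4)
Step 5: ant0:(0,1)->E->(0,2) | ant1:(1,4)->N->(0,4) | ant2:(1,4)->N->(0,4)
  grid max=6 at (1,4)

(0,2) (0,4) (0,4)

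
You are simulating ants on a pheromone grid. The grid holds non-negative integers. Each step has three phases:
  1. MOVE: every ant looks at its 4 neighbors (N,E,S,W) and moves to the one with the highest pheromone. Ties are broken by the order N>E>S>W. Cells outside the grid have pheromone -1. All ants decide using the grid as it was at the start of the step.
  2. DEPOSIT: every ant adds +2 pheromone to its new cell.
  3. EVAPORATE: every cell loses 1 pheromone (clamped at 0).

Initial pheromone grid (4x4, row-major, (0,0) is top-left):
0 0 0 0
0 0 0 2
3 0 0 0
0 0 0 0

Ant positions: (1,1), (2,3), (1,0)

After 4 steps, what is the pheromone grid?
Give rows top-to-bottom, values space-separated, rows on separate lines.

After step 1: ants at (0,1),(1,3),(2,0)
  0 1 0 0
  0 0 0 3
  4 0 0 0
  0 0 0 0
After step 2: ants at (0,2),(0,3),(1,0)
  0 0 1 1
  1 0 0 2
  3 0 0 0
  0 0 0 0
After step 3: ants at (0,3),(1,3),(2,0)
  0 0 0 2
  0 0 0 3
  4 0 0 0
  0 0 0 0
After step 4: ants at (1,3),(0,3),(1,0)
  0 0 0 3
  1 0 0 4
  3 0 0 0
  0 0 0 0

0 0 0 3
1 0 0 4
3 0 0 0
0 0 0 0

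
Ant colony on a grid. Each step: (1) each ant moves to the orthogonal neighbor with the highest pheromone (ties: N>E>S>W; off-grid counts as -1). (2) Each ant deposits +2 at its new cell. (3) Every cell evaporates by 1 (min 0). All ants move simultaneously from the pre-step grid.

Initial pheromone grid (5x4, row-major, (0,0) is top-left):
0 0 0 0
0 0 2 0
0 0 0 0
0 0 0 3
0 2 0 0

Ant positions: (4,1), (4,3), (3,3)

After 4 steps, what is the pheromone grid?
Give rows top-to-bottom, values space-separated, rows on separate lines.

After step 1: ants at (3,1),(3,3),(2,3)
  0 0 0 0
  0 0 1 0
  0 0 0 1
  0 1 0 4
  0 1 0 0
After step 2: ants at (4,1),(2,3),(3,3)
  0 0 0 0
  0 0 0 0
  0 0 0 2
  0 0 0 5
  0 2 0 0
After step 3: ants at (3,1),(3,3),(2,3)
  0 0 0 0
  0 0 0 0
  0 0 0 3
  0 1 0 6
  0 1 0 0
After step 4: ants at (4,1),(2,3),(3,3)
  0 0 0 0
  0 0 0 0
  0 0 0 4
  0 0 0 7
  0 2 0 0

0 0 0 0
0 0 0 0
0 0 0 4
0 0 0 7
0 2 0 0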